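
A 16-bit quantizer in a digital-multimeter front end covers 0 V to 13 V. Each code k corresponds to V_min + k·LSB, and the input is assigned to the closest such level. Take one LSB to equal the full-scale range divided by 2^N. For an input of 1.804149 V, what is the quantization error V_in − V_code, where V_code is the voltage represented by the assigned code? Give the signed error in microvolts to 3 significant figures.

+26.1 µV

Range is 13 V. LSB = 13 V / 2^16 ≈ 198.4 µV.
Position in LSBs: (1.804149 − (0)) × 65536/13 = 9095.1315; rounding gives k = 9095.
V_code = 0 + (9095/65536) × 13 = 1.8041229248 V.
e = 1.804149 − (1.8041229248) = +26.1 µV.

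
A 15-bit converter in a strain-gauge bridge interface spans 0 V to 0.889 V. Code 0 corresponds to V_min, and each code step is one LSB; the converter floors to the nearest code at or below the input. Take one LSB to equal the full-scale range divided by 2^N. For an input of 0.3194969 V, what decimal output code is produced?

V_FS = 0.889 V. LSB = 0.889 V / 2^15 ≈ 27.13 µV.
(V_in − V_min) × 2^15/range = (0.3194969 − (0)) × 32768/0.889 = 11776.462.
Floor → code = 11776.

11776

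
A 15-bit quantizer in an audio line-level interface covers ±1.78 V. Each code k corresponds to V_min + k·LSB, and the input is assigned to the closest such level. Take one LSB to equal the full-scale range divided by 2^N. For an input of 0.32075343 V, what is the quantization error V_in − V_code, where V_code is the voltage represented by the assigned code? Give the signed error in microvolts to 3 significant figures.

The full-scale span is 1.78 − (-1.78) = 3.56 V. LSB = 3.56 V / 2^15 ≈ 108.6 µV.
(V_in − V_min)/LSB = (0.32075343 − (-1.78)) × 32768/3.56 = 19336.3731 → nearest code k = 19336.
V_code = -1.78 + (19336/32768) × 3.56 = 0.32071289063 V.
e = 0.32075343 − (0.32071289063) = +40.5 µV.

+40.5 µV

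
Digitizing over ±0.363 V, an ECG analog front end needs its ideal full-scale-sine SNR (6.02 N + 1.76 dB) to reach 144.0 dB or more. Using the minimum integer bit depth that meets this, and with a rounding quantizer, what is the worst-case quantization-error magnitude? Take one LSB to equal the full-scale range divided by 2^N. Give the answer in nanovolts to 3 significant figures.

21.6 nV

Span: 0.363 V − (-0.363 V) = 0.726 V.
6.02 N + 1.76 ≥ 144.0 gives N ≥ 23.628, so the minimum integer is 24.
LSB = 0.726 V ÷ 2^24 = 0.726/16777216 V = 43.273 nV.
Max error for round-to-nearest is LSB/2 = 21.6 nV.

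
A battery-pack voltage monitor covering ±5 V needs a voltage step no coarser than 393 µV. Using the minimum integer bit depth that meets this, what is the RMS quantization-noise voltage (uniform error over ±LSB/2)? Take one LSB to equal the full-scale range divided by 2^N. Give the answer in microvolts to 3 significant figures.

Range = 5 − (-5) = 10 V.
Required number of levels: 10/393 µV = 25445; smallest N with 2^N ≥ that is 15.
One LSB is 10 V / 32768 = 305.18 µV.
σ_q = LSB/√12 = 305.18 µV/3.4641 = 88.1 µV.

88.1 µV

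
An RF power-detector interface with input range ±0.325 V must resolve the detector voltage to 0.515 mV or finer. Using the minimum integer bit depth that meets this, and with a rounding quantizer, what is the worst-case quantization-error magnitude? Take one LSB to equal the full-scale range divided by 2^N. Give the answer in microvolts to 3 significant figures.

159 µV

Full-scale range = 0.325 V − (-0.325 V) = 0.65 V.
Required number of levels: 0.65/0.515 mV = 1262.1; smallest N with 2^N ≥ that is 11.
One LSB is 0.65 V / 2048 = 317.38 µV.
Half an LSB is 159 µV.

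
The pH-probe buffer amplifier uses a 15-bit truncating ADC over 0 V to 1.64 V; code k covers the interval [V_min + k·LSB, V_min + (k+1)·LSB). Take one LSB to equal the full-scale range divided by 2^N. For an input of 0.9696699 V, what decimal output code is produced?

Full-scale range = 1.64 V. LSB = 1.64 V / 2^15 ≈ 50.05 µV.
code = ⌊(V_in − V_min)/LSB⌋ = ⌊(V_in − V_min) × 2^15 / range⌋
     = ⌊(0.9696699 − (0)) × 32768 / 1.64⌋ = ⌊0.9696699 × 32768/1.64⌋
     = ⌊19374.478⌋ = 19374.

19374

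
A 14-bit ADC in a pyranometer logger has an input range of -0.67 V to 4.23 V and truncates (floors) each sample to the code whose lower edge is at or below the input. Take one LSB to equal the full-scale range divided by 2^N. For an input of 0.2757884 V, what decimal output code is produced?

Range = 4.23 − (-0.67) = 4.9 V. LSB = 4.9 V / 2^14 ≈ 299.1 µV.
V_in − V_min = 0.2757884 − (-0.67) = 0.9457884 V.
Divide by LSB: 0.9457884 × 16384/4.9 = 3162.4076.
Truncating gives code 3162.

3162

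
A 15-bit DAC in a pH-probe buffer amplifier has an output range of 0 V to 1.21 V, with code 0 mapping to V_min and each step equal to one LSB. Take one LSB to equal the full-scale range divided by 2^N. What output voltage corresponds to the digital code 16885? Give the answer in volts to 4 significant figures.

Full-scale range = 1.21 V. LSB = 1.21 V / 2^15.
V_out = V_min + code × LSB = 0 V + 16885 × 1.21 V / 32768
      = 0 V + 0.623500 V = 0.623500 V.

0.6235 V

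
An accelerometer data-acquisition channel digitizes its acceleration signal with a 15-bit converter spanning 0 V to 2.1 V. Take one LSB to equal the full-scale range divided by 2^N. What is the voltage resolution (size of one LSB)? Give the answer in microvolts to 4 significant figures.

64.09 µV

Range is 2.1 V.
There are 2^15 = 32768 steps.
Step size = 2.1/32768 V = 64.09 µV.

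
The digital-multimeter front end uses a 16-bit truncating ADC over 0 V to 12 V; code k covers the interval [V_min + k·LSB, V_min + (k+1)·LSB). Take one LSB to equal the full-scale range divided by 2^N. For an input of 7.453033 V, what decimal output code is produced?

Range is 12 V. LSB = 12 V / 2^16 ≈ 183.1 µV.
code = ⌊(V_in − V_min)/LSB⌋ = ⌊(V_in − V_min) × 2^16 / range⌋
     = ⌊(7.453033 − (0)) × 65536 / 12⌋ = ⌊7.453033 × 65536/12⌋
     = ⌊40703.498⌋ = 40703.

40703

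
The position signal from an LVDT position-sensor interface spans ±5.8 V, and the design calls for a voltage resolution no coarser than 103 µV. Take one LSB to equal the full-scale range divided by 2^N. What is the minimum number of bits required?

17 bits

Full-scale range = 5.8 V − (-5.8 V) = 11.6 V.
Levels needed ≥ 11.6/103 µV = 112600. 2^17 = 131072 suffices, so N_min = 17.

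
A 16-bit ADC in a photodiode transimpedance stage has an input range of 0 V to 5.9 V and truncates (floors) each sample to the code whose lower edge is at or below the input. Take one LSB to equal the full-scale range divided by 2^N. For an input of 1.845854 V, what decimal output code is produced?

Span = 5.9 V. LSB = 5.9 V / 2^16 ≈ 90.03 µV.
V_in − V_min = 1.845854 − (0) = 1.845854 V.
Divide by LSB: 1.845854 × 65536/5.9 = 20503.3708.
Truncating gives code 20503.

20503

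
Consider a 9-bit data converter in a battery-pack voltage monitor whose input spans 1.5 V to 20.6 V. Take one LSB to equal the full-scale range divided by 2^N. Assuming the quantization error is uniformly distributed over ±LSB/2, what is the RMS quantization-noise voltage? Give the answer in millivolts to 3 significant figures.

10.8 mV

Span: 20.6 V − (1.5 V) = 19.1 V.
Step size = 19.1/512 V = 37.305 mV.
RMS of a uniform error over width LSB is LSB/√12 = 10.8 mV.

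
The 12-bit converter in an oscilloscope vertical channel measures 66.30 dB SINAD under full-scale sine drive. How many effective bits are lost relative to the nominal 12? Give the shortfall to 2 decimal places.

Effective bits = (66.30 − 1.76)/6.02 = 10.7209.
Shortfall = 12 − 10.7209 = 1.2791 bits.

1.28 bits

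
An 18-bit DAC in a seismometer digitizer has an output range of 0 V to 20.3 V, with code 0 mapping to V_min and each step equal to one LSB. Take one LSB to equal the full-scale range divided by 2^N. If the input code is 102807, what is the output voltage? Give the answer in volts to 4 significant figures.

7.961 V

Span = 20.3 V. LSB = 20.3 V / 2^18.
V_out = V_min + code × LSB = 0 V + 102807 × 20.3 V / 262144
      = 0 + 7.96120 = 7.96120 V.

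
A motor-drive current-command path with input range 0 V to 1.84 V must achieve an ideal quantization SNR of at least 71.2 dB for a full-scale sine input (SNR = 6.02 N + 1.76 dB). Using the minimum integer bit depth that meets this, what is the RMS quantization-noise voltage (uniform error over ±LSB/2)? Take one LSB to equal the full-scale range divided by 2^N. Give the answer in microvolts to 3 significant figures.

130 µV

Span = 1.84 V.
Required N = ⌈(71.2 − 1.76)/6.02⌉ = ⌈11.535⌉ = 12.
LSB = 1.84 V / 2^12 = 449.22 µV.
RMS noise = LSB/√12 = 130 µV.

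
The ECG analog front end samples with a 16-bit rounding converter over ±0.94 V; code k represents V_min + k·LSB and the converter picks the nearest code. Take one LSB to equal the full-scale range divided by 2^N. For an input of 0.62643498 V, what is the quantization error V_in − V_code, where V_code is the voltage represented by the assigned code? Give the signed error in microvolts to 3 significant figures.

+7.37 µV

Range = 0.94 − (-0.94) = 1.88 V. LSB = 1.88 V / 2^16 ≈ 28.69 µV.
Position in LSBs: (0.62643498 − (-0.94)) × 65536/1.88 = 54605.2568; rounding gives k = 54605.
Reconstructed level: -0.94 + 54605 × 1.88/65536 V = 0.62642761230 V.
e = 0.62643498 − (0.62642761230) = +7.37 µV.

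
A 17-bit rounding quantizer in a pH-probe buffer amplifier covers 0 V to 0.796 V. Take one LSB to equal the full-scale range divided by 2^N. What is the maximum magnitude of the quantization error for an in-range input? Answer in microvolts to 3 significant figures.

3.04 µV

V_FS = 0.796 V.
LSB = 0.796 V / 2^17 = 6.0730 µV.
A rounding quantizer has |error| ≤ LSB/2 = 3.04 µV.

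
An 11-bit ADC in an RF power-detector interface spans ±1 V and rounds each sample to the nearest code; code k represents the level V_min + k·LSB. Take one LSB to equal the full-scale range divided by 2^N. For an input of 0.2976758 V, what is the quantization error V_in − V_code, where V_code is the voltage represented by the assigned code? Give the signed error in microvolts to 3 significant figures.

−176 µV

Span: 1 V − (-1 V) = 2 V. LSB = 2 V / 2^11 ≈ 0.9766 mV.
Position in LSBs: (0.2976758 − (-1)) × 2048/2 = 1328.8200; rounding gives k = 1329.
Reconstructed level: -1 + 1329 × 2/2048 V = 0.2978515625 V.
V_in − V_code = 0.2976758 − (0.2978515625) = −176 µV.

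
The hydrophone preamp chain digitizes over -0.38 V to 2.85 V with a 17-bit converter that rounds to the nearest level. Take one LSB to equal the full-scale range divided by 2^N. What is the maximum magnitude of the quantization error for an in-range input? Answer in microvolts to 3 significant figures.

Range = 2.85 − (-0.38) = 3.23 V.
One LSB is 3.23 V / 131072 = 24.643 µV.
|e|_max = LSB/2 = 12.3 µV.

12.3 µV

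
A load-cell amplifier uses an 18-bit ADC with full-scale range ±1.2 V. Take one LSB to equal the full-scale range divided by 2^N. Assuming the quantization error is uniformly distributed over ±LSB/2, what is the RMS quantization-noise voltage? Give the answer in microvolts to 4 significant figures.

2.643 µV

Span: 1.2 V − (-1.2 V) = 2.4 V.
One LSB is 2.4 V / 262144 = 9.15527 µV.
For a uniform distribution on [−LSB/2, +LSB/2], V_rms = LSB/√12 = 9.15527 µV/3.4641 = 2.643 µV.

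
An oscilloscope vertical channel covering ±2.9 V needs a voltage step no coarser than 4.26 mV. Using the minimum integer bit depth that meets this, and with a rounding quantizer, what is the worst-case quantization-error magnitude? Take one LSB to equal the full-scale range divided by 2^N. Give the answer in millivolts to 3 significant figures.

1.42 mV

Full-scale range = 2.9 V − (-2.9 V) = 5.8 V.
5.8 V / 4.26 mV = 1362. Since 2^10 = 1024 and 2^11 = 2048, N = 11.
Step size = 5.8/2048 V = 2.8320 mV.
|e|_max = LSB/2 = 1.42 mV.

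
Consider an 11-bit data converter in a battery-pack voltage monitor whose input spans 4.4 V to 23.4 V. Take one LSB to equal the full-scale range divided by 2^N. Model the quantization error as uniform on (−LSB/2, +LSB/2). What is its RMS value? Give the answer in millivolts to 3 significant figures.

2.68 mV

Range = 23.4 − (4.4) = 19 V.
Step size = 19/2048 V = 9.2773 mV.
RMS of a uniform error over width LSB is LSB/√12 = 2.68 mV.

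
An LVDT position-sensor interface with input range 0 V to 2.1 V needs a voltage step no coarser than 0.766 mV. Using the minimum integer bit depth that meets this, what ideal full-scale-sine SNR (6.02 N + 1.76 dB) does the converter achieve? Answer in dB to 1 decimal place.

Range is 2.1 V.
Required number of levels: 2.1/0.766 mV = 2741.5; smallest N with 2^N ≥ that is 12.
Ideal SNR at N = 12: 6.02·12 + 1.76 = 74.0 dB.

74.0 dB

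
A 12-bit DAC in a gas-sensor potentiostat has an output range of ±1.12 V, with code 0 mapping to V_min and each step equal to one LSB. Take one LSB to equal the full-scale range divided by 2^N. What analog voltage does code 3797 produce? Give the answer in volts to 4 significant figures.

Range = 1.12 − (-1.12) = 2.24 V. LSB = 2.24 V / 2^12.
V_out = -1.12 + 3797 × (2.24/4096) V
      = -1.12 V + 2.07648 V = 0.956484 V.

0.9565 V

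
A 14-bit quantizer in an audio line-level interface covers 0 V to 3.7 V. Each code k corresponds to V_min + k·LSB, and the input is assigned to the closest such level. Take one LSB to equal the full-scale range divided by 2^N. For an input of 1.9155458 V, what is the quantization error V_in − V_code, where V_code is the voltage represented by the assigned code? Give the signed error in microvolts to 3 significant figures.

Full-scale range = 3.7 V. LSB = 3.7 V / 2^14 ≈ 225.8 µV.
(V_in − V_min)/LSB = (1.9155458 − (0)) × 16384/3.7 = 8482.2439 → nearest code k = 8482.
V_code = V_min + k × range/2^14 = 0 + 8482 × 3.7/16384 = 1.9154907227 V.
e = 1.9155458 − (1.9154907227) = +55.1 µV.

+55.1 µV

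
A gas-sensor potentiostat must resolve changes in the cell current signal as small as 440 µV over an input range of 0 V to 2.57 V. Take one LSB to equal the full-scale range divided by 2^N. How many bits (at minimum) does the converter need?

13 bits

Range is 2.57 V.
Levels needed ≥ 2.57/440 µV = 5841. 2^13 = 8192 suffices, so N_min = 13.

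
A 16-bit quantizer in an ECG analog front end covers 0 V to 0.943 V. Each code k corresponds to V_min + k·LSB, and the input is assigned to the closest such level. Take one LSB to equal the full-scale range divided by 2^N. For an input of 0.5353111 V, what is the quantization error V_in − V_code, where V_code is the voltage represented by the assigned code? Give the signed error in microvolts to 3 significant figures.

−4.28 µV

V_FS = 0.943 V. LSB = 0.943 V / 2^16 ≈ 14.39 µV.
Position in LSBs: (0.5353111 − (0)) × 65536/0.943 = 37202.7023; rounding gives k = 37203.
V_code = V_min + k × range/2^16 = 0 + 37203 × 0.943/65536 = 0.53531538391 V.
Error = V_in − V_code = 0.5353111 − (0.53531538391) = −4.28 µV.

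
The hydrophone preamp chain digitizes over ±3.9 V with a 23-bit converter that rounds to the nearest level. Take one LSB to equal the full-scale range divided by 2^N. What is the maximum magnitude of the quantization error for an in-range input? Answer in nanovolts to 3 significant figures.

Span: 3.9 V − (-3.9 V) = 7.8 V.
LSB = 7.8 V / 2^23 = 0.92983 µV.
|e|_max = LSB/2 = 465 nV.

465 nV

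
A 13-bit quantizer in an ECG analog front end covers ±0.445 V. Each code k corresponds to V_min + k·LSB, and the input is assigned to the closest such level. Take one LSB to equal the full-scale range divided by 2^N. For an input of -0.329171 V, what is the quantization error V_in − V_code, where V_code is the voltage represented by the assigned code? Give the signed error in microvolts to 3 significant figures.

Span: 0.445 V − (-0.445 V) = 0.89 V. LSB = 0.89 V / 2^13 ≈ 108.6 µV.
(V_in − V_min)/LSB = (-0.329171 − (-0.445)) × 8192/0.89 = 1066.1474 → nearest code k = 1066.
V_code = V_min + k × range/2^13 = -0.445 + 1066 × 0.89/8192 = -0.3291870117 V.
Error = V_in − V_code = -0.329171 − (-0.3291870117) = +16.0 µV.

+16.0 µV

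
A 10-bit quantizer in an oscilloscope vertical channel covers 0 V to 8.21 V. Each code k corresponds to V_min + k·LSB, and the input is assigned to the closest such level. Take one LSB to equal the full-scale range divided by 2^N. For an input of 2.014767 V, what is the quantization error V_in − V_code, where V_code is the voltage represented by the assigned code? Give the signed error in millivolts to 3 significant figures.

Span = 8.21 V. LSB = 8.21 V / 2^10 ≈ 8.018 mV.
Position in LSBs: (2.014767 − (0)) × 1024/8.21 = 251.2937; rounding gives k = 251.
V_code = V_min + k × range/2^10 = 0 + 251 × 8.21/1024 = 2.012412109 V.
V_in − V_code = 2.014767 − (2.012412109) = +2.35 mV.

+2.35 mV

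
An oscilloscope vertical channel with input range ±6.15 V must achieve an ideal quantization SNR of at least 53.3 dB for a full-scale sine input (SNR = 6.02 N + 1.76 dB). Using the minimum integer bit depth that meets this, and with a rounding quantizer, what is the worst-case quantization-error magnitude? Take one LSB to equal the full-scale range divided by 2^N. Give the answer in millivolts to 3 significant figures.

12.0 mV

Span: 6.15 V − (-6.15 V) = 12.3 V.
N ≥ (53.3 − 1.76)/6.02 = 8.561 → N_min = 9.
LSB = 12.3 V / 2^9 = 24.023 mV.
Half an LSB is 12.0 mV.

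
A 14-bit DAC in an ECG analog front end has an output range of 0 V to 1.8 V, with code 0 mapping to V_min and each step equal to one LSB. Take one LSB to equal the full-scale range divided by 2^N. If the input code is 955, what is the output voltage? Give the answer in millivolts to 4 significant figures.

Full-scale range = 1.8 V. LSB = 1.8 V / 2^14.
V_out = V_min + code × LSB = 0 V + 955 × 1.8 V / 16384
      = 0 + 0.104919 = 0.104919 V.

104.9 mV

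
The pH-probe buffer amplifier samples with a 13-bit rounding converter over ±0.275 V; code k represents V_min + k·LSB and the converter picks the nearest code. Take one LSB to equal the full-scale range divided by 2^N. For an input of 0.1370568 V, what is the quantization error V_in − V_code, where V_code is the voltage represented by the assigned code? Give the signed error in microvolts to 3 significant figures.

+26.8 µV

The full-scale span is 0.275 − (-0.275) = 0.55 V. LSB = 0.55 V / 2^13 ≈ 67.14 µV.
(V_in − V_min)/LSB = (0.1370568 − (-0.275)) × 8192/0.55 = 6137.3987 → nearest code k = 6137.
V_code = -0.275 + (6137/8192) × 0.55 = 0.1370300293 V.
Error = V_in − V_code = 0.1370568 − (0.1370300293) = +26.8 µV.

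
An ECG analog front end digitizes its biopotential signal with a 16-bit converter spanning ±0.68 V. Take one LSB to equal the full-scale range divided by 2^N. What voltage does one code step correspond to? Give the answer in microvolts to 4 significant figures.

The full-scale span is 0.68 − (-0.68) = 1.36 V.
Number of codes = 2^16 = 65536.
Step size = 1.36/65536 V = 20.75 µV.

20.75 µV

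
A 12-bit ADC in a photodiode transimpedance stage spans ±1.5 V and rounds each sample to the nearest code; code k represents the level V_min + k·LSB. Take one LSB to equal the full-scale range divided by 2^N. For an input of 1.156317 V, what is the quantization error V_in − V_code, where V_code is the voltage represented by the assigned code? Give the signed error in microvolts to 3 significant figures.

−177 µV

Range = 1.5 − (-1.5) = 3 V. LSB = 3 V / 2^12 ≈ 0.7324 mV.
(V_in − V_min)/LSB = (1.156317 − (-1.5)) × 4096/3 = 3626.7581 → nearest code k = 3627.
V_code = -1.5 + (3627/4096) × 3 = 1.156494141 V.
e = 1.156317 − (1.156494141) = −177 µV.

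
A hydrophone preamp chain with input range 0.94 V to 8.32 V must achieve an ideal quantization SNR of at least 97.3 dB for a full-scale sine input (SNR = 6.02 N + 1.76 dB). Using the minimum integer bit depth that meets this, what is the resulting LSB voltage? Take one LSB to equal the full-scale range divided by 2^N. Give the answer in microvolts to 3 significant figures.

113 µV

Range = 8.32 − (0.94) = 7.38 V.
N ≥ (97.3 − 1.76)/6.02 = 15.870 → N_min = 16.
LSB = 7.38 V ÷ 2^16 = 7.38/65536 V = 113 µV.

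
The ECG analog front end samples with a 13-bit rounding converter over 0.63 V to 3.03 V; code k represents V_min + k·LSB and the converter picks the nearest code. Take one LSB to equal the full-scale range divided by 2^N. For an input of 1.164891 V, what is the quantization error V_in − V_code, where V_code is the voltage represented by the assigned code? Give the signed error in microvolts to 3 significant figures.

Range = 3.03 − (0.63) = 2.4 V. LSB = 2.4 V / 2^13 ≈ 293.0 µV.
Position in LSBs: (1.164891 − (0.63)) × 8192/2.4 = 1825.7613; rounding gives k = 1826.
V_code = V_min + k × range/2^13 = 0.63 + 1826 × 2.4/8192 = 1.164960938 V.
V_in − V_code = 1.164891 − (1.164960938) = −69.9 µV.

−69.9 µV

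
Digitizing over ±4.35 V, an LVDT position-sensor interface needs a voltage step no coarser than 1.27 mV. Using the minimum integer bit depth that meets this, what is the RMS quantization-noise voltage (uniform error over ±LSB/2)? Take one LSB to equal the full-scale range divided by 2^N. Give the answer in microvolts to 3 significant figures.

Range = 4.35 − (-4.35) = 8.7 V.
Required number of levels: 8.7/1.27 mV = 6850.4; smallest N with 2^N ≥ that is 13.
One LSB is 8.7 V / 8192 = 1.0620 mV.
RMS noise = LSB/√12 = 307 µV.

307 µV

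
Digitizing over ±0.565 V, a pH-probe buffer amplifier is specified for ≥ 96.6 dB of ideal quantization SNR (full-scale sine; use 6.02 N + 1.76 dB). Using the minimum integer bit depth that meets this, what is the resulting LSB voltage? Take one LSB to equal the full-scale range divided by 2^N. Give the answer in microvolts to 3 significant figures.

Range = 0.565 − (-0.565) = 1.13 V.
Solving 6.02 N ≥ 96.6 − 1.76: N ≥ 15.754. Round up → N = 16.
LSB = 1.13 V ÷ 2^16 = 1.13/65536 V = 17.2 µV.

17.2 µV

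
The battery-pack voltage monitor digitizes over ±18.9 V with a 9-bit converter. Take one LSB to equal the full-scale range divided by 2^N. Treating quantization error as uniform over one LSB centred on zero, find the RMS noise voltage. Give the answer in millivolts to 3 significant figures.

Full-scale range = 18.9 V − (-18.9 V) = 37.8 V.
One LSB is 37.8 V / 512 = 73.828 mV.
σ_q = LSB/√12 = 73.828 mV/3.4641 = 21.3 mV.

21.3 mV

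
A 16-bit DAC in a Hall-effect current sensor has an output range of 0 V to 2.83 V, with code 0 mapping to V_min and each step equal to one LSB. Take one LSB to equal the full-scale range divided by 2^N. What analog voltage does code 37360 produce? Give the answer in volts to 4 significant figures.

Span = 2.83 V. LSB = 2.83 V / 2^16.
V_out = V_min + code × LSB = 0 V + 37360 × 2.83 V / 65536
      = 0 V + 1.61329 V = 1.61329 V.

1.613 V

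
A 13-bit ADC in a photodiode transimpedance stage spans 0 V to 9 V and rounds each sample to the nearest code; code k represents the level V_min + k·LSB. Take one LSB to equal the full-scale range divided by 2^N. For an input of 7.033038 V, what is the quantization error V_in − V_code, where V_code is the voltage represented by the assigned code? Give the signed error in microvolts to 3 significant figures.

V_FS = 9 V. LSB = 9 V / 2^13 ≈ 1.099 mV.
(V_in − V_min)/LSB = (7.033038 − (0)) × 8192/9 = 6401.6275 → nearest code k = 6402.
Reconstructed level: 0 + 6402 × 9/8192 V = 7.033447266 V.
e = 7.033038 − (7.033447266) = −409 µV.

−409 µV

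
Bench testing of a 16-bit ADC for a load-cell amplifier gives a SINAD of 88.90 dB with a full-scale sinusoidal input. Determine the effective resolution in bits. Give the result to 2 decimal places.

14.48 bits

ENOB = (SINAD − 1.76) / 6.02 = (88.90 − 1.76) / 6.02 = 87.14 / 6.02 = 14.4751.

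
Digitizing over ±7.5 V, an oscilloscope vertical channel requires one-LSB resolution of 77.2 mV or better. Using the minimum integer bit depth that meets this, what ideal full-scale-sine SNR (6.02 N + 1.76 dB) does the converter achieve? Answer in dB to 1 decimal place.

Full-scale range = 7.5 V − (-7.5 V) = 15 V.
Required number of levels: 15/77.2 mV = 194.30; smallest N with 2^N ≥ that is 8.
SNR = 6.02 × 8 + 1.76 = 49.92 dB.

49.9 dB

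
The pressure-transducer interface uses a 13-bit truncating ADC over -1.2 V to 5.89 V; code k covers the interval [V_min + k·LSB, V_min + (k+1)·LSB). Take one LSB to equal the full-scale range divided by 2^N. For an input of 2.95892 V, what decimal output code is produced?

4805

Full-scale range = 5.89 V − (-1.2 V) = 7.09 V. LSB = 7.09 V / 2^13 ≈ 0.8655 mV.
code = ⌊(V_in − V_min)/LSB⌋ = ⌊(V_in − V_min) × 2^13 / range⌋
     = ⌊(2.95892 − (-1.2)) × 8192 / 7.09⌋ = ⌊4.15892 × 8192/7.09⌋
     = ⌊4805.342⌋ = 4805.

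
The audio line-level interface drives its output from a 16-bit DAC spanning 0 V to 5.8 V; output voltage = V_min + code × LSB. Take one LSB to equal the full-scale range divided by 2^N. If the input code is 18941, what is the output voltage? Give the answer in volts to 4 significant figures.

1.676 V

Span = 5.8 V. LSB = 5.8 V / 2^16.
V_out = 0 + 18941 × (5.8/65536) V
      = 0 + 1.67630 = 1.67630 V.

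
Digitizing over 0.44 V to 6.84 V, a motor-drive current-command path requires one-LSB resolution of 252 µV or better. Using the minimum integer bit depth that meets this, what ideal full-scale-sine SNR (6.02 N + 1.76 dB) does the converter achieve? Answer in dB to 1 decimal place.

92.1 dB

Span: 6.84 V − (0.44 V) = 6.4 V.
Required number of levels: 6.4/252 µV = 25397; smallest N with 2^N ≥ that is 15.
Ideal SNR at N = 15: 6.02·15 + 1.76 = 92.1 dB.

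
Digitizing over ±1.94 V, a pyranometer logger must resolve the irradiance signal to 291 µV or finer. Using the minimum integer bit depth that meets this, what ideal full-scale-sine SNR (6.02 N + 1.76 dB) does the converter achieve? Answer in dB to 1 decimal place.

86.0 dB

Range = 1.94 − (-1.94) = 3.88 V.
Required number of levels: 3.88/291 µV = 13333; smallest N with 2^N ≥ that is 14.
Ideal SNR at N = 14: 6.02·14 + 1.76 = 86.0 dB.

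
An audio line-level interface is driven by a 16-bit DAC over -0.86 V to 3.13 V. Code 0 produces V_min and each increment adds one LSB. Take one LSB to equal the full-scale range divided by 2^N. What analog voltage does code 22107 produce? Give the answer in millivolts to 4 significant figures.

Range = 3.13 − (-0.86) = 3.99 V. LSB = 3.99 V / 2^16.
V_out = -0.86 + 22107 × (3.99/65536) V
      = -0.86 V + 1.34593 V = 0.485931 V.

485.9 mV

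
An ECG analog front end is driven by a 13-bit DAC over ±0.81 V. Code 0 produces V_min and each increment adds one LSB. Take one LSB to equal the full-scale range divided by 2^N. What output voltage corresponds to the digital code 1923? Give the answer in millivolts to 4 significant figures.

Span: 0.81 V − (-0.81 V) = 1.62 V. LSB = 1.62 V / 2^13.
Output = V_min + (1923/8192) × range = -0.81 + 0.234741 × 1.62 V
      = -0.81 + 0.380281 = -0.429719 V.

-429.7 mV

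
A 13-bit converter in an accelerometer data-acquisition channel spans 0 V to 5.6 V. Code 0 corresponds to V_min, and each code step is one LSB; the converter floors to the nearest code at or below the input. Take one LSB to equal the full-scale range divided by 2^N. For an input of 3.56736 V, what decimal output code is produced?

Full-scale range = 5.6 V. LSB = 5.6 V / 2^13 ≈ 0.6836 mV.
(V_in − V_min) × 2^13/range = (3.56736 − (0)) × 8192/5.6 = 5218.538.
Floor → code = 5218.

5218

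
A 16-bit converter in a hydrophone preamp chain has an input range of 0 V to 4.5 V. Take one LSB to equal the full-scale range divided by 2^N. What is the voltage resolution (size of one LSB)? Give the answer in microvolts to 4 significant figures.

68.66 µV

V_FS = 4.5 V.
Number of codes = 2^16 = 65536.
LSB = 4.5 V ÷ 2^16 = 4.5/65536 V = 68.66 µV.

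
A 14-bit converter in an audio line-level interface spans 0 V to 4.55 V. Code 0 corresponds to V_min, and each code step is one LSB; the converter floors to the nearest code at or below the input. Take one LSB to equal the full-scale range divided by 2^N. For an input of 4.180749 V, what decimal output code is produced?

Full-scale range = 4.55 V. LSB = 4.55 V / 2^14 ≈ 277.7 µV.
V_in − V_min = 4.180749 − (0) = 4.180749 V.
Divide by LSB: 4.180749 × 16384/4.55 = 15054.3718.
Truncating gives code 15054.

15054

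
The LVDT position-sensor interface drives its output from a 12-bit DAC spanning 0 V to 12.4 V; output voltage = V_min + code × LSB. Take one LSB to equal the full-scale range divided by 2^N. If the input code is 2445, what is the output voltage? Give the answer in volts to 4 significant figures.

7.402 V

V_FS = 12.4 V. LSB = 12.4 V / 2^12.
V_out = 0 + 2445 × (12.4/4096) V
      = 0 + 7.40186 = 7.40186 V.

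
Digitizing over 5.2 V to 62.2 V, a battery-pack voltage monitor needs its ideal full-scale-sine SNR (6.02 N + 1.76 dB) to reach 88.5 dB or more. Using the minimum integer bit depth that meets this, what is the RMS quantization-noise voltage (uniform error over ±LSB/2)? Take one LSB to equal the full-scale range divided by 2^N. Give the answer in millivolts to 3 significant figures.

The full-scale span is 62.2 − (5.2) = 57 V.
6.02 N + 1.76 ≥ 88.5 gives N ≥ 14.409, so the minimum integer is 15.
One LSB is 57 V / 32768 = 1.7395 mV.
RMS noise = LSB/√12 = 0.502 mV.

0.502 mV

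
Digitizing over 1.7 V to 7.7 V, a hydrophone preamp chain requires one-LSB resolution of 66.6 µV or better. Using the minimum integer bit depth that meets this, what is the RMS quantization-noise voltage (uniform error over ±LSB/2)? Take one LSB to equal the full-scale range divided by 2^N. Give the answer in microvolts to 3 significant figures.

Range = 7.7 − (1.7) = 6 V.
Required number of levels: 6/66.6 µV = 90090; smallest N with 2^N ≥ that is 17.
LSB = 6 V ÷ 2^17 = 6/131072 V = 45.776 µV.
σ_q = LSB/√12 = 45.776 µV/3.4641 = 13.2 µV.

13.2 µV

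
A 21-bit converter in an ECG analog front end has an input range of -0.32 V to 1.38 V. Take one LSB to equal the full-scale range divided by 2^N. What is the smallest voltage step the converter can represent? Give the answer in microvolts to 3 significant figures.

0.811 µV

Range = 1.38 − (-0.32) = 1.7 V.
There are 2^21 = 2097152 steps.
One LSB is 1.7 V / 2097152 = 0.811 µV.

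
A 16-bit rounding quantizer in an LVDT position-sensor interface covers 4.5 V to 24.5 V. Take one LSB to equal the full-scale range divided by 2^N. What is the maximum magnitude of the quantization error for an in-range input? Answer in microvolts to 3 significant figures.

Full-scale range = 24.5 V − (4.5 V) = 20 V.
LSB = 20 V / 2^16 = 305.18 µV.
A rounding quantizer has |error| ≤ LSB/2 = 153 µV.

153 µV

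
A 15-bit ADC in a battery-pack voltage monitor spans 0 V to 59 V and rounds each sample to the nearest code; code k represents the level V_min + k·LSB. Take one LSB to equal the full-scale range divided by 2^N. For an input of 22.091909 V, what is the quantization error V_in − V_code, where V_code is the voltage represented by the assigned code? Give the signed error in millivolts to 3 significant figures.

Range is 59 V. LSB = 59 V / 2^15 ≈ 1.801 mV.
(22.091909 − (0)) / LSB = 22.091909 × 32768/59 = 12269.6216. Nearest integer: k = 12270.
V_code = 0 + (12270/32768) × 59 = 22.092590332 V.
V_in − V_code = 22.091909 − (22.092590332) = −0.681 mV.

−0.681 mV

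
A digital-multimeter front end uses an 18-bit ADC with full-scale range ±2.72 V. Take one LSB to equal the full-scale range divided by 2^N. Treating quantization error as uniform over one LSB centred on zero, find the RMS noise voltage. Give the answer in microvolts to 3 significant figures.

The full-scale span is 2.72 − (-2.72) = 5.44 V.
LSB = 5.44 V / 2^18 = 20.752 µV.
V_rms = LSB/√12 = 20.752 µV / √12 = 5.99 µV.

5.99 µV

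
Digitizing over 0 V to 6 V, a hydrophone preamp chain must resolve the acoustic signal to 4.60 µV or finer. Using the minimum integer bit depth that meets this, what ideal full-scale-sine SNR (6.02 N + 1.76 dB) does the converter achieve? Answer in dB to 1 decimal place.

128.2 dB

Range is 6 V.
Need 2^N ≥ 6 V / 4.60 µV = 1.304e6 → N_min = 21.
SNR = 6.02 × 21 + 1.76 = 128.18 dB.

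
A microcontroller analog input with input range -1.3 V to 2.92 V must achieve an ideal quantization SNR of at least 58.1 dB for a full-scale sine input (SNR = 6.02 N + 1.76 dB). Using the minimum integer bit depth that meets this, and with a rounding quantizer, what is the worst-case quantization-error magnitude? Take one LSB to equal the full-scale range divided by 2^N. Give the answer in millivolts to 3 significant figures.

2.06 mV

Range = 2.92 − (-1.3) = 4.22 V.
6.02 N + 1.76 ≥ 58.1 gives N ≥ 9.359, so the minimum integer is 10.
LSB = 4.22 V ÷ 2^10 = 4.22/1024 V = 4.1211 mV.
Max error for round-to-nearest is LSB/2 = 2.06 mV.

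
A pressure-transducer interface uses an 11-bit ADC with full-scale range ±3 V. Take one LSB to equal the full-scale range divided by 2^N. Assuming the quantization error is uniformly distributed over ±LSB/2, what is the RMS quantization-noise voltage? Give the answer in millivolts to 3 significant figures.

Range = 3 − (-3) = 6 V.
LSB = 6 V ÷ 2^11 = 6/2048 V = 2.9297 mV.
For a uniform distribution on [−LSB/2, +LSB/2], V_rms = LSB/√12 = 2.9297 mV/3.4641 = 0.846 mV.

0.846 mV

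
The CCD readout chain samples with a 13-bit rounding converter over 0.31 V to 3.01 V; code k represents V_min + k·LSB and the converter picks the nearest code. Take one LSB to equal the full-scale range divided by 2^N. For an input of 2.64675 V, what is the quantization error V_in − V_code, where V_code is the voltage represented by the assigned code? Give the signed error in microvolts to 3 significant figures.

Span: 3.01 V − (0.31 V) = 2.7 V. LSB = 2.7 V / 2^13 ≈ 329.6 µV.
(V_in − V_min)/LSB = (2.64675 − (0.31)) × 8192/2.7 = 7089.8726 → nearest code k = 7090.
V_code = V_min + k × range/2^13 = 0.31 + 7090 × 2.7/8192 = 2.646791992 V.
e = 2.64675 − (2.646791992) = −42.0 µV.

−42.0 µV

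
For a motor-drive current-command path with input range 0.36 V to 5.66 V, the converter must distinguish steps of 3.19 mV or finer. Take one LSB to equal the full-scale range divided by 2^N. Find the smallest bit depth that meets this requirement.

11 bits

Range = 5.66 − (0.36) = 5.3 V.
5.3 V / 3.19 mV = 1661. Since 2^10 = 1024 and 2^11 = 2048, N = 11.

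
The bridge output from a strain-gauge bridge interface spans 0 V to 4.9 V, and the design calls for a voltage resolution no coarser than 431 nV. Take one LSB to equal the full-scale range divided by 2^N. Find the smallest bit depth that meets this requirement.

24 bits

Span = 4.9 V.
Need 2^N ≥ 4.9 V / 431 nV = 1.137e7 → N_min = 24.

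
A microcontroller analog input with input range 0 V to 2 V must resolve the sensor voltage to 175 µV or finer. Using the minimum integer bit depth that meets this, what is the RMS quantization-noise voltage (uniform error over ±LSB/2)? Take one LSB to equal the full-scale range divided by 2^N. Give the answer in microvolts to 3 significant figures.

35.2 µV

V_FS = 2 V.
Required number of levels: 2/175 µV = 11429; smallest N with 2^N ≥ that is 14.
LSB = 2 V ÷ 2^14 = 2/16384 V = 122.07 µV.
RMS noise = LSB/√12 = 35.2 µV.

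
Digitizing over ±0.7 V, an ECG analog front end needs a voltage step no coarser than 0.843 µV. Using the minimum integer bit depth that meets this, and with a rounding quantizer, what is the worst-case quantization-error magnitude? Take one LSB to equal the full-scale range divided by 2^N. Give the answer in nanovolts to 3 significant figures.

Span: 0.7 V − (-0.7 V) = 1.4 V.
1.4 V / 0.843 µV = 1.661e6. Since 2^20 = 1048576 and 2^21 = 2097152, N = 21.
LSB = 1.4 V / 2^21 = 0.66757 µV.
|e|_max = LSB/2 = 334 nV.

334 nV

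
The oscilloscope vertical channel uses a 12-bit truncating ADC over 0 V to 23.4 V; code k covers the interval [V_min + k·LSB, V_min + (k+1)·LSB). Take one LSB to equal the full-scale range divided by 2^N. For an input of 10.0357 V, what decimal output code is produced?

1756

V_FS = 23.4 V. LSB = 23.4 V / 2^12 ≈ 5.713 mV.
(V_in − V_min) × 2^12/range = (10.0357 − (0)) × 4096/23.4 = 1756.676.
Floor → code = 1756.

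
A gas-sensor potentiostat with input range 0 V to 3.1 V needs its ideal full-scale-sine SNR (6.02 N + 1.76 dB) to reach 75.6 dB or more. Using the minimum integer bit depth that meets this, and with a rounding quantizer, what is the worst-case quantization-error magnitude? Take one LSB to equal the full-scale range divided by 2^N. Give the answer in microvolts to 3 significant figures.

189 µV

Range is 3.1 V.
6.02 N + 1.76 ≥ 75.6 gives N ≥ 12.266, so the minimum integer is 13.
Step size = 3.1/8192 V = 378.42 µV.
Max error for round-to-nearest is LSB/2 = 189 µV.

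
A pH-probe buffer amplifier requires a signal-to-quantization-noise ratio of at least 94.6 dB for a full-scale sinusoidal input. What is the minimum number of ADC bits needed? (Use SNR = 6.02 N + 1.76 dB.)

16 bits

N ≥ (94.6 − 1.76)/6.02 = 15.422 → N_min = 16.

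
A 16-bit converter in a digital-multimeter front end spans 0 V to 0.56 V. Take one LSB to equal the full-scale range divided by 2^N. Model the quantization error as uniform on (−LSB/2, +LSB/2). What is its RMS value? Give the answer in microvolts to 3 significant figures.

2.47 µV

Range is 0.56 V.
One LSB is 0.56 V / 65536 = 8.5449 µV.
V_rms = LSB/√12 = 8.5449 µV / √12 = 2.47 µV.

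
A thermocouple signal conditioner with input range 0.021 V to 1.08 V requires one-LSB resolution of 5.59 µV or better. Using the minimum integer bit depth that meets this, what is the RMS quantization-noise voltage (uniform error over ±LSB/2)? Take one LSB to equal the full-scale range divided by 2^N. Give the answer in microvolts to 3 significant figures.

1.17 µV

Range = 1.08 − (0.021) = 1.059 V.
Required number of levels: 1.059/5.59 µV = 189450; smallest N with 2^N ≥ that is 18.
LSB = 1.059 V / 2^18 = 4.0398 µV.
V_rms = LSB/√12 = 1.17 µV.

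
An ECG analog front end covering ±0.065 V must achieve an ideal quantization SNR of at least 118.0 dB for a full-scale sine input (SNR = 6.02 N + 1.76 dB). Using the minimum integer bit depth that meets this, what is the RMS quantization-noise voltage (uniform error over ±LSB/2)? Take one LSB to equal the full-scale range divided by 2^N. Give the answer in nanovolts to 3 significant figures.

Span: 0.065 V − (-0.065 V) = 0.13 V.
6.02 N + 1.76 ≥ 118.0 gives N ≥ 19.309, so the minimum integer is 20.
One LSB is 0.13 V / 1048576 = 123.98 nV.
V_rms = LSB/√12 = 35.8 nV.

35.8 nV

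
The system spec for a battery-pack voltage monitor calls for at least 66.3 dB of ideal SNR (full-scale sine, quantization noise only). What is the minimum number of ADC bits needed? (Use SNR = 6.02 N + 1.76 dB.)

11 bits

6.02 N + 1.76 ≥ 66.3 gives N ≥ 10.721, so the minimum integer is 11.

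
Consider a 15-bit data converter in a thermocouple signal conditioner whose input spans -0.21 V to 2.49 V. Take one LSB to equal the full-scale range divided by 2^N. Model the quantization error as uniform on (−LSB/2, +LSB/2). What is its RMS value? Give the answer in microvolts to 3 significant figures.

Span: 2.49 V − (-0.21 V) = 2.7 V.
LSB = 2.7 V ÷ 2^15 = 2.7/32768 V = 82.397 µV.
V_rms = LSB/√12 = 82.397 µV / √12 = 23.8 µV.

23.8 µV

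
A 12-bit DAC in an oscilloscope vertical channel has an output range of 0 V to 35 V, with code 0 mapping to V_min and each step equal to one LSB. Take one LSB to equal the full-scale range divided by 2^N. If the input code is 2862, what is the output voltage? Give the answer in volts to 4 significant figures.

24.46 V

Full-scale range = 35 V. LSB = 35 V / 2^12.
V_out = 0 + 2862 × (35/4096) V
      = 0 + 24.4556 = 24.4556 V.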